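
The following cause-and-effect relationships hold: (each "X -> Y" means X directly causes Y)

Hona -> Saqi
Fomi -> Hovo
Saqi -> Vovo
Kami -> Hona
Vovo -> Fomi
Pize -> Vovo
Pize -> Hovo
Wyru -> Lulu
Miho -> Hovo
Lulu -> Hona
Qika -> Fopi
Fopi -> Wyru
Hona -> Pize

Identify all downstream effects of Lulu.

Direct effects: Hona.
2 steps out: Pize, Saqi.
3 steps out: Vovo, Hovo.
4 steps out: Fomi.
Not reachable from it: Qika, Fopi, Wyru, Kami, Miho.

Fomi, Hona, Hovo, Pize, Saqi, Vovo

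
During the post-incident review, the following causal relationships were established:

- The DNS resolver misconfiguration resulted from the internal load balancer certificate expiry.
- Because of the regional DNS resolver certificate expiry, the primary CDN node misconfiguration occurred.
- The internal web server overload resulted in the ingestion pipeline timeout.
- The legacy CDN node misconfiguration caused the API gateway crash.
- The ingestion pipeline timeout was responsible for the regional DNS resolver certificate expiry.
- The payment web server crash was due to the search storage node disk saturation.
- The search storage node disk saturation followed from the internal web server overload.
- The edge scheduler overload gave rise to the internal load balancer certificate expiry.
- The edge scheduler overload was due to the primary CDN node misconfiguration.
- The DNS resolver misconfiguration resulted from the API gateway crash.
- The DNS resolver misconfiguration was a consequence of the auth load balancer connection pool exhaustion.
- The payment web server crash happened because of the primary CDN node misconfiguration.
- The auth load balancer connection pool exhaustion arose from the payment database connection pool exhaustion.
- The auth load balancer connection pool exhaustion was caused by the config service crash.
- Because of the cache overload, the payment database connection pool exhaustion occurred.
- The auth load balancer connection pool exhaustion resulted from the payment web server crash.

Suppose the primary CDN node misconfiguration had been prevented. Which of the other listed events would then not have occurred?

the edge scheduler overload, the internal load balancer certificate expiry

Downstream of the primary CDN node misconfiguration: the payment web server crash, the edge scheduler overload, the internal load balancer certificate expiry, the auth load balancer connection pool exhaustion, the DNS resolver misconfiguration.
Of those, still caused via another path: the payment web server crash, the auth load balancer connection pool exhaustion, the DNS resolver misconfiguration.
The remainder have no surviving cause.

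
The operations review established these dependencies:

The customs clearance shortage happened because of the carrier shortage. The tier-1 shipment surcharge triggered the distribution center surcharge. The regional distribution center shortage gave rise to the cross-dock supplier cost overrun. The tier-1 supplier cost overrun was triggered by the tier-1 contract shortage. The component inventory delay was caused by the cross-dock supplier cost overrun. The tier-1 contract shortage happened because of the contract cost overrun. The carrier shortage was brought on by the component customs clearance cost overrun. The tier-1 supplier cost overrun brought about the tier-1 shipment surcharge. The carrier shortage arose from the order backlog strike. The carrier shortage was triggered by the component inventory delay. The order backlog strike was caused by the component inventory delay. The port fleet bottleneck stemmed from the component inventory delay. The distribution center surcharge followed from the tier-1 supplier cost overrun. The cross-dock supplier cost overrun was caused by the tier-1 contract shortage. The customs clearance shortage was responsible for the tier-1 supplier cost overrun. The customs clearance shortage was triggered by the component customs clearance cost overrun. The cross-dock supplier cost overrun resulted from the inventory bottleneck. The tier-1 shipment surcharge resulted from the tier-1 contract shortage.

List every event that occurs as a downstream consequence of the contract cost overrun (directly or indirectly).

the carrier shortage, the component inventory delay, the cross-dock supplier cost overrun, the customs clearance shortage, the distribution center surcharge, the order backlog strike, the port fleet bottleneck, the tier-1 contract shortage, the tier-1 shipment surcharge, the tier-1 supplier cost overrun

Direct effects: the tier-1 contract shortage.
2 steps out: the cross-dock supplier cost overrun, the tier-1 supplier cost overrun, the tier-1 shipment surcharge.
3 steps out: the component inventory delay, the distribution center surcharge.
4 steps out: the order backlog strike, the port fleet bottleneck, the carrier shortage.
5 steps out: the customs clearance shortage.
Not reachable from it: the inventory bottleneck, the regional distribution center shortage, the component customs clearance cost overrun.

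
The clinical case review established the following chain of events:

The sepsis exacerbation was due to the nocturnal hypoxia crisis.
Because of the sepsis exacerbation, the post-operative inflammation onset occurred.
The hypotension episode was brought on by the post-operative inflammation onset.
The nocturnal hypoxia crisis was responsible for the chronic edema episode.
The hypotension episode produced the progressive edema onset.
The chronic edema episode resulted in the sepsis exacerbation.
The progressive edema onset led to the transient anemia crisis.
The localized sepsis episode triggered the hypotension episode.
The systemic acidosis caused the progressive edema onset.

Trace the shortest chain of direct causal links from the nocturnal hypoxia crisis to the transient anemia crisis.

the nocturnal hypoxia crisis → the sepsis exacerbation
the sepsis exacerbation → the post-operative inflammation onset
the post-operative inflammation onset → the hypotension episode
the hypotension episode → the progressive edema onset
the progressive edema onset → the transient anemia crisis
Length: 5 steps.

the nocturnal hypoxia crisis → the sepsis exacerbation → the post-operative inflammation onset → the hypotension episode → the progressive edema onset → the transient anemia crisis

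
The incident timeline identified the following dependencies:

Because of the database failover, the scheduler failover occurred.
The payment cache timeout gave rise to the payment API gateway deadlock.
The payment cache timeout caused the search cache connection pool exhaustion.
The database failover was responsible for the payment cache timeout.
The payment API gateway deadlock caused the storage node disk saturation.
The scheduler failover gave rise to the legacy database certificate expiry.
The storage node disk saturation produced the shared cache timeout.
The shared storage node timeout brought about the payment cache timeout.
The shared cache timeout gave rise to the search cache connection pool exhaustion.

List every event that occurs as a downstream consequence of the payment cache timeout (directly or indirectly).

Direct effects: the payment API gateway deadlock, the search cache connection pool exhaustion.
2 steps out: the storage node disk saturation.
3 steps out: the shared cache timeout.
Not reachable from it: the database failover, the scheduler failover, the legacy database certificate expiry, the shared storage node timeout.

the payment API gateway deadlock, the search cache connection pool exhaustion, the shared cache timeout, the storage node disk saturation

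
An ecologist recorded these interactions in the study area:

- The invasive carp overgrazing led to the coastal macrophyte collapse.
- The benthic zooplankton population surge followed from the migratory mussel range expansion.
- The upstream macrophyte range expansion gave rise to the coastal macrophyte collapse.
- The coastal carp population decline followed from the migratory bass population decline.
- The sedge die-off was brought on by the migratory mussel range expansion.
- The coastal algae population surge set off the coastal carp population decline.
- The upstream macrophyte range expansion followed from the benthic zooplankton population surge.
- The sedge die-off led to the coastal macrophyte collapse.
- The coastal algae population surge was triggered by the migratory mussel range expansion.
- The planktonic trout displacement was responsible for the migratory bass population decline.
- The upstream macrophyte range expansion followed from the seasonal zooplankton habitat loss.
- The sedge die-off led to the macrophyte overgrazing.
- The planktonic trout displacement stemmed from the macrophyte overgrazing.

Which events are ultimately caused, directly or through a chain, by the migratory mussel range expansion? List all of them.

Direct effects: the benthic zooplankton population surge, the coastal algae population surge, the sedge die-off.
2 steps out: the macrophyte overgrazing, the upstream macrophyte range expansion, the coastal carp population decline, the coastal macrophyte collapse.
3 steps out: the planktonic trout displacement.
4 steps out: the migratory bass population decline.
Not reachable from it: the seasonal zooplankton habitat loss, the invasive carp overgrazing.

the benthic zooplankton population surge, the coastal algae population surge, the coastal carp population decline, the coastal macrophyte collapse, the macrophyte overgrazing, the migratory bass population decline, the planktonic trout displacement, the sedge die-off, the upstream macrophyte range expansion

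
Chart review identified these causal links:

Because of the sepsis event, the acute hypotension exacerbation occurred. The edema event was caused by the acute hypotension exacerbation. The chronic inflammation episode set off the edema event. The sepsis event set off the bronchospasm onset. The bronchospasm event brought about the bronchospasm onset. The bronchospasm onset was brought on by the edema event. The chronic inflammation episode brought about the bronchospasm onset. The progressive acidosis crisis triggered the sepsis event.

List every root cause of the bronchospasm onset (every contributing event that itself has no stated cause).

the bronchospasm event, the chronic inflammation episode, the progressive acidosis crisis

Tracing upstream from the bronchospasm onset: the bronchospasm onset ← the sepsis event ← the progressive acidosis crisis.
A separate upstream branch: the bronchospasm onset ← the chronic inflammation episode.
A separate upstream branch: the bronchospasm onset ← the bronchospasm event.
Each of those chain origins has no stated cause.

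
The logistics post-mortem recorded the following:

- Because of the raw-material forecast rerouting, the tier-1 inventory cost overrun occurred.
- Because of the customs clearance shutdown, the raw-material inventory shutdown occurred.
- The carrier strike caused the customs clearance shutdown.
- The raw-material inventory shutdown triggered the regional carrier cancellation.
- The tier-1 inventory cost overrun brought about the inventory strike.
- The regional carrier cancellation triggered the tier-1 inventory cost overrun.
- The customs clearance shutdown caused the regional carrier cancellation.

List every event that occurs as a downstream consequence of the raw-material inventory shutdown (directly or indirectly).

the inventory strike, the regional carrier cancellation, the tier-1 inventory cost overrun

Direct effects: the regional carrier cancellation.
2 steps out: the tier-1 inventory cost overrun.
3 steps out: the inventory strike.
Not reachable from it: the carrier strike, the raw-material forecast rerouting, the customs clearance shutdown.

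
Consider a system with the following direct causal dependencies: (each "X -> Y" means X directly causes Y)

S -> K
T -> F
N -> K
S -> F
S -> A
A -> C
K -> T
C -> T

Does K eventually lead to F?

Yes

There is a causal chain: K → T → F.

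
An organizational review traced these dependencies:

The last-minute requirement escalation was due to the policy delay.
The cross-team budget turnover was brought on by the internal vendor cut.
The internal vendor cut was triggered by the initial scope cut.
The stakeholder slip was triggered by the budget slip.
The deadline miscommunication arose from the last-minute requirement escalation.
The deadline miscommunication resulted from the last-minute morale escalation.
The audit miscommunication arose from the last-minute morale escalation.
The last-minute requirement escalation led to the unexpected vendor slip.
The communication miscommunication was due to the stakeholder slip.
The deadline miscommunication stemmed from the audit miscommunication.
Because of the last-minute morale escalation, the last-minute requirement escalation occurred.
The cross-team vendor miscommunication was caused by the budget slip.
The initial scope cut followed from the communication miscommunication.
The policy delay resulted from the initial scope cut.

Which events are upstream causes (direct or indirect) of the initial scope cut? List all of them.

Immediate cause of the initial scope cut: the communication miscommunication.
Further upstream: the budget slip, the stakeholder slip.

the budget slip, the communication miscommunication, the stakeholder slip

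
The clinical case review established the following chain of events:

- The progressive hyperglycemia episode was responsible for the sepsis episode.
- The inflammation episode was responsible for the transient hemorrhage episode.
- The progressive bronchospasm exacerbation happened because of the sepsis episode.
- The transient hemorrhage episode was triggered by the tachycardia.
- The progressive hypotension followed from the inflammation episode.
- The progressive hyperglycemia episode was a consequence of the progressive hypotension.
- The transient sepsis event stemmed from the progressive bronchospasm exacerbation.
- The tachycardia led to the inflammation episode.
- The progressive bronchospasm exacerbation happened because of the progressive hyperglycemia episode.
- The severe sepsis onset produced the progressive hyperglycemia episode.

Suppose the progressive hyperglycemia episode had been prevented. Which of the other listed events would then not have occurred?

Downstream of the progressive hyperglycemia episode: the sepsis episode, the progressive bronchospasm exacerbation, the transient sepsis event.

the progressive bronchospasm exacerbation, the sepsis episode, the transient sepsis event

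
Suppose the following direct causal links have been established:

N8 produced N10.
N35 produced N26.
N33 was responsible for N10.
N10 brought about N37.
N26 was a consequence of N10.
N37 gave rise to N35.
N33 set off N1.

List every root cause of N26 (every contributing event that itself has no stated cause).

Tracing upstream from N26: N26 ← N10 ← N33.
A separate upstream branch: N26 ← N10 ← N8.
Each of those chain origins has no stated cause.

N33, N8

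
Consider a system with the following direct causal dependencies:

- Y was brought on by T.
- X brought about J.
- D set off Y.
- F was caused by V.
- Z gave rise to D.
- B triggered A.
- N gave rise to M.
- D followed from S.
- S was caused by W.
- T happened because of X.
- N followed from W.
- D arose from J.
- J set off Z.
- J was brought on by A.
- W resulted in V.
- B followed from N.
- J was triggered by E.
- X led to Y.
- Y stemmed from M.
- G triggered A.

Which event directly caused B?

N

Upstream contributors include W, but only N feeds directly into B.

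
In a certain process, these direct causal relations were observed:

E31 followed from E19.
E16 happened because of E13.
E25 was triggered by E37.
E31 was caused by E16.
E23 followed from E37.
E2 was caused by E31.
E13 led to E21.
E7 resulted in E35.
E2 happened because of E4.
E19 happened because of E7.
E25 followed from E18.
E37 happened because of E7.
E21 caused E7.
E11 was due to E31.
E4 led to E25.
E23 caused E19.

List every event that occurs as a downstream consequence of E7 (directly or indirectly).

E11, E19, E2, E23, E25, E31, E35, E37

Direct effects: E37, E35, E19.
2 steps out: E23, E31, E25.
3 steps out: E11, E2.
Not reachable from it: E13, E21, E18, E16, E4.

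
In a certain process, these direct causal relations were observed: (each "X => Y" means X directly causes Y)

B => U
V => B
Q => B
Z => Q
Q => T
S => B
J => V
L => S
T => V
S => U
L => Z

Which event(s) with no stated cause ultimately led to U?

Tracing upstream from U: U ← S ← L.
A separate upstream branch: U ← B ← V ← J.
Each of those chain origins has no stated cause.

J, L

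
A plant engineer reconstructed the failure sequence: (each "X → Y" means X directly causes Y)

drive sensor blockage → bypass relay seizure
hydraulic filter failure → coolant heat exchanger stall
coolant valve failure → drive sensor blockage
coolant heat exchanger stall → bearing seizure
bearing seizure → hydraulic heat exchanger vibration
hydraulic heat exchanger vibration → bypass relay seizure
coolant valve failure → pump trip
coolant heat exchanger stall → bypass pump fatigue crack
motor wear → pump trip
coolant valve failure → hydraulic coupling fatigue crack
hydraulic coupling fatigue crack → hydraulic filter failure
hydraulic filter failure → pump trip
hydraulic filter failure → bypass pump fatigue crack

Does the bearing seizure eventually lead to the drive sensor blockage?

No

The bearing seizure leads to the hydraulic heat exchanger vibration, the bypass relay seizure; the drive sensor blockage is not among them.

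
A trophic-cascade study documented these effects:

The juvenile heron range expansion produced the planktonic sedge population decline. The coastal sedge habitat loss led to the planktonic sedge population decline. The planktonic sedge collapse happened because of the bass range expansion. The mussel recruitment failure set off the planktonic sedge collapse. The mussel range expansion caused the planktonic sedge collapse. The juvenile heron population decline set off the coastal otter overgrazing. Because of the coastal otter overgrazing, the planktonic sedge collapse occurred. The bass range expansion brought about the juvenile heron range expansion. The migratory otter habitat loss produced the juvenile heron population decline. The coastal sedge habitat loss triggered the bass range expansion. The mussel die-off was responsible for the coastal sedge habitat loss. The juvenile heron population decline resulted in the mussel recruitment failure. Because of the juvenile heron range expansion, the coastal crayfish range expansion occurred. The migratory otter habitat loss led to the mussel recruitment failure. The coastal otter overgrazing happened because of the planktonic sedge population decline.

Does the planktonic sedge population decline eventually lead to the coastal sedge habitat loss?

No

The planktonic sedge population decline leads to the coastal otter overgrazing, the planktonic sedge collapse; the coastal sedge habitat loss is not among them.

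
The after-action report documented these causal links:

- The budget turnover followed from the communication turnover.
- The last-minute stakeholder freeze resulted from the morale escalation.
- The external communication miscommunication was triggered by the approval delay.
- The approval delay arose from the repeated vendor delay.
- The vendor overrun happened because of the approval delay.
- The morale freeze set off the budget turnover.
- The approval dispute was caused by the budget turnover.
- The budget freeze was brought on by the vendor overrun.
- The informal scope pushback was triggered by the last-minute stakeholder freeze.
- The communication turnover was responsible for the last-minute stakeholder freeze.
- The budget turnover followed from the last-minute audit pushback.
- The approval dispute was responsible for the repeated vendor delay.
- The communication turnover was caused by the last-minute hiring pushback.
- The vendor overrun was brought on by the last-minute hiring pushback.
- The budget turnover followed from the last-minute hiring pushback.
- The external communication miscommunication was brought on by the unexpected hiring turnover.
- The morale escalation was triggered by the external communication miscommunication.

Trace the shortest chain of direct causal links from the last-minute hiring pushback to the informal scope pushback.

the last-minute hiring pushback → the communication turnover → the last-minute stakeholder freeze → the informal scope pushback

the last-minute hiring pushback → the communication turnover
the communication turnover → the last-minute stakeholder freeze
the last-minute stakeholder freeze → the informal scope pushback
Length: 3 steps.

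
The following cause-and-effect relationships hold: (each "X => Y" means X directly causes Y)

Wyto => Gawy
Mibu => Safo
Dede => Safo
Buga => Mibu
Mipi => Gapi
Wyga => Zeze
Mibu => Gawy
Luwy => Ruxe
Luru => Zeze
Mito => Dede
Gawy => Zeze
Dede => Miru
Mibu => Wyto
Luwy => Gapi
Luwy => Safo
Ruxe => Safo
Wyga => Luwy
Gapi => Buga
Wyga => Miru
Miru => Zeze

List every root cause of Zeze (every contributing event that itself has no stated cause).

Luru, Mipi, Mito, Wyga

Tracing upstream from Zeze: Zeze ← Wyga.
A separate upstream branch: Zeze ← Gawy ← Mibu ← Buga ← Gapi ← Mipi.
A separate upstream branch: Zeze ← Miru ← Dede ← Mito.
A separate upstream branch: Zeze ← Luru.
Each of those chain origins has no stated cause.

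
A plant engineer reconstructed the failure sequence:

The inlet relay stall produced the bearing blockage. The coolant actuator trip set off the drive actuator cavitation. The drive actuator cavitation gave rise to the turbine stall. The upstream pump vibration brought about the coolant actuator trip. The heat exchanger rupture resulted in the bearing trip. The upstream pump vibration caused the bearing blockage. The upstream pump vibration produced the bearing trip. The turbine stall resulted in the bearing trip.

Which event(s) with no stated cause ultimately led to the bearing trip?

Tracing upstream from the bearing trip: the bearing trip ← the upstream pump vibration.
A separate upstream branch: the bearing trip ← the heat exchanger rupture.
Each of those chain origins has no stated cause.

the heat exchanger rupture, the upstream pump vibration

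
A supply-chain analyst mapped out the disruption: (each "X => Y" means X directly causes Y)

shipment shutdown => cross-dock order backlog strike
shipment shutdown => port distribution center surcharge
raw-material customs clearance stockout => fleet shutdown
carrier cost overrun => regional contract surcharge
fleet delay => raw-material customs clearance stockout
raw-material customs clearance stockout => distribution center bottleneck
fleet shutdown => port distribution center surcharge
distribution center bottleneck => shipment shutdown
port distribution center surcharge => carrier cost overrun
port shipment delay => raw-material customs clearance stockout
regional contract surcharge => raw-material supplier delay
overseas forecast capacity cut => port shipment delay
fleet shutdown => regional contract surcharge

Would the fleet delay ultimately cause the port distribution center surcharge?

There is a causal chain: the fleet delay → the raw-material customs clearance stockout → the fleet shutdown → the port distribution center surcharge.

Yes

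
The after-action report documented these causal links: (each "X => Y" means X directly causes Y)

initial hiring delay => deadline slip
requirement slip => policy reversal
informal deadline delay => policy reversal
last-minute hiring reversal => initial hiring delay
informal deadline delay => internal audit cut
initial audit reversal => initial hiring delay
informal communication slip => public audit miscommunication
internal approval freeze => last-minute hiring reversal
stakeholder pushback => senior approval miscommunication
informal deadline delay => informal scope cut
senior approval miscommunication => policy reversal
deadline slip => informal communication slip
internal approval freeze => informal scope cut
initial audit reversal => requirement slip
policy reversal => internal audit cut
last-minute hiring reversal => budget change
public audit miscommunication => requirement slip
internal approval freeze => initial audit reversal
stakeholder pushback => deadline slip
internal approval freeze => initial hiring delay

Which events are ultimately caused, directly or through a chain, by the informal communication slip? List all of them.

the internal audit cut, the policy reversal, the public audit miscommunication, the requirement slip

Direct effects: the public audit miscommunication.
2 steps out: the requirement slip.
3 steps out: the policy reversal.
4 steps out: the internal audit cut.
Not reachable from it: the informal deadline delay, the stakeholder pushback, the senior approval miscommunication, the internal approval freeze, the last-minute hiring reversal, the initial audit reversal, the initial hiring delay, the deadline slip, the budget change, the informal scope cut.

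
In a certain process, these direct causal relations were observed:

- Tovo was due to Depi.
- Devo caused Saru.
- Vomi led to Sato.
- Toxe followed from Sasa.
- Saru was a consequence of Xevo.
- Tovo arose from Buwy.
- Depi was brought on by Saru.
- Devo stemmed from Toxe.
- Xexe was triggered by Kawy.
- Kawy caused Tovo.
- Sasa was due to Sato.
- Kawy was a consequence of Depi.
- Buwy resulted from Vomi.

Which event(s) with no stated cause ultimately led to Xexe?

Tracing upstream from Xexe: Xexe ← Kawy ← Depi ← Saru ← Devo ← Toxe ← Sasa ← Sato ← Vomi.
A separate upstream branch: Xexe ← Kawy ← Depi ← Saru ← Xevo.
Each of those chain origins has no stated cause.

Vomi, Xevo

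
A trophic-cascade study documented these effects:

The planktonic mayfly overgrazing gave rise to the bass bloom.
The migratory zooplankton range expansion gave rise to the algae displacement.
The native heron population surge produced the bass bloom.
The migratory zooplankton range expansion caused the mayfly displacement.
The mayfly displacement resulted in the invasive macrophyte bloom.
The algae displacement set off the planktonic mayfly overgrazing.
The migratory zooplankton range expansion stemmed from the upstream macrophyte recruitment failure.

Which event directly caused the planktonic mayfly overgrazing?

Upstream contributors include the upstream macrophyte recruitment failure, the migratory zooplankton range expansion, but only the algae displacement feeds directly into the planktonic mayfly overgrazing.

the algae displacement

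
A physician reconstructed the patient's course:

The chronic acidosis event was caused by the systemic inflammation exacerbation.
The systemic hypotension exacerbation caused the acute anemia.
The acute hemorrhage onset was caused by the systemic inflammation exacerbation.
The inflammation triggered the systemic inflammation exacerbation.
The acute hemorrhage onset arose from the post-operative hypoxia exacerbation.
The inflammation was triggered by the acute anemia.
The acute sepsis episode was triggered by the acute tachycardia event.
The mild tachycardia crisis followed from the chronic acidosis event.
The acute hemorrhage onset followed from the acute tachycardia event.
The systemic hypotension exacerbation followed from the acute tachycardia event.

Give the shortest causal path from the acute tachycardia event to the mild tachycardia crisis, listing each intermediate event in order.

the acute tachycardia event → the systemic hypotension exacerbation
the systemic hypotension exacerbation → the acute anemia
the acute anemia → the inflammation
the inflammation → the systemic inflammation exacerbation
the systemic inflammation exacerbation → the chronic acidosis event
the chronic acidosis event → the mild tachycardia crisis
Length: 6 steps.

the acute tachycardia event → the systemic hypotension exacerbation → the acute anemia → the inflammation → the systemic inflammation exacerbation → the chronic acidosis event → the mild tachycardia crisis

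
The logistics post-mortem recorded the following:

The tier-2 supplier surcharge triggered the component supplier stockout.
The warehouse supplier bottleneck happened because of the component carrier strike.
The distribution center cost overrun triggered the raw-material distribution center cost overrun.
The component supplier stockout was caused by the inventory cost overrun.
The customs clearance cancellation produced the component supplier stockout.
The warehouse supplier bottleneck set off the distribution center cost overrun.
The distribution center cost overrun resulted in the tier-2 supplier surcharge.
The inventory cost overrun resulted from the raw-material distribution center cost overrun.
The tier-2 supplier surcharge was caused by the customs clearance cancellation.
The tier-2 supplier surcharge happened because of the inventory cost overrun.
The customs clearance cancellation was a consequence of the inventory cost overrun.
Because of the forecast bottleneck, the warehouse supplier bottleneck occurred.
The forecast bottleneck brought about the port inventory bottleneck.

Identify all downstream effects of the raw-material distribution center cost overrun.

Direct effects: the inventory cost overrun.
2 steps out: the customs clearance cancellation, the tier-2 supplier surcharge, the component supplier stockout.
Not reachable from it: the forecast bottleneck, the port inventory bottleneck, the warehouse supplier bottleneck, the distribution center cost overrun, the component carrier strike.

the component supplier stockout, the customs clearance cancellation, the inventory cost overrun, the tier-2 supplier surcharge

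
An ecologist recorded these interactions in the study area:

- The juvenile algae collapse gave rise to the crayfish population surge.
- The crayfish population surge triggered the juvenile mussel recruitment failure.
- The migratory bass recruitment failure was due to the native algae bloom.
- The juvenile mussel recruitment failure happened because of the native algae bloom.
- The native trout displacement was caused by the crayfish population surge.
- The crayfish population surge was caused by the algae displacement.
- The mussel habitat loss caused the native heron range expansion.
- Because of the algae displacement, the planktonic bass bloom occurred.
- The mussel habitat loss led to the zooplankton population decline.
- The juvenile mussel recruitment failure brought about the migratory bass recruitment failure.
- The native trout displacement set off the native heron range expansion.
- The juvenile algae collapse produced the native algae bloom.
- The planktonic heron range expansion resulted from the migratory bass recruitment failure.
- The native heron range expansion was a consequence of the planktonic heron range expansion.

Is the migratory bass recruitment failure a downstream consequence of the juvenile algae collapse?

There is a causal chain: the juvenile algae collapse → the native algae bloom → the migratory bass recruitment failure.

Yes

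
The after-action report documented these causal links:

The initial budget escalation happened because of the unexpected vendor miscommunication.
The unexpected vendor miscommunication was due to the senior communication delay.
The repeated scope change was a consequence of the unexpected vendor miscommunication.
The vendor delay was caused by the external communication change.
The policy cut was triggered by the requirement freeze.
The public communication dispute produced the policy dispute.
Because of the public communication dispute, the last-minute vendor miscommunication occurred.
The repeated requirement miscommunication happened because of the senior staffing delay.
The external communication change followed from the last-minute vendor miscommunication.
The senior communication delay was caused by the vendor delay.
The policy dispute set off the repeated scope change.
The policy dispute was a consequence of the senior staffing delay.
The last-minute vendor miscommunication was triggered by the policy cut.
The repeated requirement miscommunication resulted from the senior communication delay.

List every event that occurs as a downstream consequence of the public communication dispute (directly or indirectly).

Direct effects: the last-minute vendor miscommunication, the policy dispute.
2 steps out: the external communication change, the repeated scope change.
3 steps out: the vendor delay.
4 steps out: the senior communication delay.
5 steps out: the repeated requirement miscommunication, the unexpected vendor miscommunication.
6 steps out: the initial budget escalation.
Not reachable from it: the requirement freeze, the policy cut, the senior staffing delay.

the external communication change, the initial budget escalation, the last-minute vendor miscommunication, the policy dispute, the repeated requirement miscommunication, the repeated scope change, the senior communication delay, the unexpected vendor miscommunication, the vendor delay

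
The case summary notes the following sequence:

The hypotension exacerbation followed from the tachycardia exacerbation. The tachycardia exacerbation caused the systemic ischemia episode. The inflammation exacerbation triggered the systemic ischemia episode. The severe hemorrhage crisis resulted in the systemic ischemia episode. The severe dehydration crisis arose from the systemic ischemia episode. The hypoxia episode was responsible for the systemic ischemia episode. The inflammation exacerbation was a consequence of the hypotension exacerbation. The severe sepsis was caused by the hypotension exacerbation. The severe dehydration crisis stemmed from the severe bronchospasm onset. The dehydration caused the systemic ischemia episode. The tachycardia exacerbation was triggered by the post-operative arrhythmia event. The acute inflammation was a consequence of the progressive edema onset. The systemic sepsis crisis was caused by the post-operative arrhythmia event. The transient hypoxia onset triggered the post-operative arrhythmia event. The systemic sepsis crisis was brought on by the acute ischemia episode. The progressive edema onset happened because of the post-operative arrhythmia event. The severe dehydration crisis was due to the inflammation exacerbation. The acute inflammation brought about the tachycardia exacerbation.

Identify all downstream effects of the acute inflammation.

the hypotension exacerbation, the inflammation exacerbation, the severe dehydration crisis, the severe sepsis, the systemic ischemia episode, the tachycardia exacerbation

Direct effects: the tachycardia exacerbation.
2 steps out: the hypotension exacerbation, the systemic ischemia episode.
3 steps out: the inflammation exacerbation, the severe sepsis, the severe dehydration crisis.
Not reachable from it: the acute ischemia episode, the transient hypoxia onset, the post-operative arrhythmia event, the progressive edema onset, the severe bronchospasm onset, the dehydration, the systemic sepsis crisis, the hypoxia episode, the severe hemorrhage crisis.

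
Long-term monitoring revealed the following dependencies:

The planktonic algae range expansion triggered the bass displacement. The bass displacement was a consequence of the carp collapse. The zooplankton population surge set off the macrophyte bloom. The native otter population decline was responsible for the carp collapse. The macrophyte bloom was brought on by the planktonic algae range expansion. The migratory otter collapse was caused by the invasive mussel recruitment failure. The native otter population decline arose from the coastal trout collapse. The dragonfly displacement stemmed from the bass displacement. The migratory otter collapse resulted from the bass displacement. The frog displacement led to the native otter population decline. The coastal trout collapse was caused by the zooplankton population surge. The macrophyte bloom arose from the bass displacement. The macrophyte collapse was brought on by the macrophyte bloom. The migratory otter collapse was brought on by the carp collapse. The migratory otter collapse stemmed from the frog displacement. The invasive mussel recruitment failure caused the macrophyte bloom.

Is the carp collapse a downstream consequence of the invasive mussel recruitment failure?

The invasive mussel recruitment failure leads to the migratory otter collapse, the macrophyte bloom, the macrophyte collapse; the carp collapse is not among them.

No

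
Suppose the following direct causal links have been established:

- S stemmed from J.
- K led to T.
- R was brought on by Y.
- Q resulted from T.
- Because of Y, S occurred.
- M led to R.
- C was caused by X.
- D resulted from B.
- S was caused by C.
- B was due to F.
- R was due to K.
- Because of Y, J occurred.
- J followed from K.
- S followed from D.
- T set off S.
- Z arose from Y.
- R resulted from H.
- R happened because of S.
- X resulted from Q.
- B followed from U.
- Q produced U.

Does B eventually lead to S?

Yes

There is a causal chain: B → D → S.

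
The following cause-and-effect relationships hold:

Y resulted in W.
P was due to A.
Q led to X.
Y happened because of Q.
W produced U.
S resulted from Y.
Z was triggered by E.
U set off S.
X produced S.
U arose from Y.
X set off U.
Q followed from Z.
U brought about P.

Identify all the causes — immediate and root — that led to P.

Immediate causes of P: A, U.
Further upstream: E, Z, Q, Y, W, X.

A, E, Q, U, W, X, Y, Z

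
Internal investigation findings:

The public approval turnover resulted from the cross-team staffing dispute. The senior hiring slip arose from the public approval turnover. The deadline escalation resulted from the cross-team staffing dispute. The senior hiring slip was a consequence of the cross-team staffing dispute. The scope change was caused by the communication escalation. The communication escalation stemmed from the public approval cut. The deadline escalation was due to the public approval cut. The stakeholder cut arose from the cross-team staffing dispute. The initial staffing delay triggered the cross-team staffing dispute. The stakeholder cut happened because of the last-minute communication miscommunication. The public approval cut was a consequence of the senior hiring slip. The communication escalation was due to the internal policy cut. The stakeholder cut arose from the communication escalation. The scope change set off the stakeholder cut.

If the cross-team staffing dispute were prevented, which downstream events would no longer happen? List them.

Downstream of the cross-team staffing dispute: the public approval turnover, the senior hiring slip, the public approval cut, the communication escalation, the scope change, the deadline escalation, the stakeholder cut.
Of those, still caused via another path: the communication escalation, the scope change, the stakeholder cut.
The remainder have no surviving cause.

the deadline escalation, the public approval cut, the public approval turnover, the senior hiring slip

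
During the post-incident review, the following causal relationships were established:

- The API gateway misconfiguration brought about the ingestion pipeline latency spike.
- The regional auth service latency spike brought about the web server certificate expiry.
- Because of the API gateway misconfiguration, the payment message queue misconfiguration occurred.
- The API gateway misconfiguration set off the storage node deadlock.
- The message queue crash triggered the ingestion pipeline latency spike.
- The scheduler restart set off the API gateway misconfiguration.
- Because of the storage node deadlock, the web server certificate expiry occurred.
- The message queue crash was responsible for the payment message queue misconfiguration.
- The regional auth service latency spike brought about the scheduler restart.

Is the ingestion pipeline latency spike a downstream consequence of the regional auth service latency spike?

Yes

There is a causal chain: the regional auth service latency spike → the scheduler restart → the API gateway misconfiguration → the ingestion pipeline latency spike.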